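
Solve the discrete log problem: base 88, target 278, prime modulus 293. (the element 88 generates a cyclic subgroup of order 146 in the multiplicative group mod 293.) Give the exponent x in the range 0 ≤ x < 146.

56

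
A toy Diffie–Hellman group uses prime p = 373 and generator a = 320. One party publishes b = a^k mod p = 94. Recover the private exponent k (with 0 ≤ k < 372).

80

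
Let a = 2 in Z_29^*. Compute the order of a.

The order of 2 must divide p − 1 = 28 = 2^2 · 7.
Divisors: 1, 2, 4, 7, 14, 28.
Check each in increasing order: 2^1 ≡ 2;  2^2 ≡ 4;  2^4 ≡ 16;  2^7 ≡ 12;  2^14 ≡ 28;  2^28 ≡ 1.
Smallest exponent giving 1 is 28.

28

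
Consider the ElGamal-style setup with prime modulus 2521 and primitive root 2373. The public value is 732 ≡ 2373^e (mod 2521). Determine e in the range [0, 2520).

2348

Baby-step giant-step with m = ceil(sqrt(2520)) = 51.
Baby table (2373^j mod 2521 for j=0..50):
  0:1  1:2373  2:1736  3:214  4:1101  5:917  6:418  7:1161
  8:2121  9:1217  10:1396  11:114  12:775  13:1266  14:1707  15:1985
  16:1177  17:2274  18:1262  19:2299  20:83  21:321  22:391  23:115
  24:627  25:481  26:1921  27:565  28:2094  29:171  30:2423  31:1899
  32:1300  33:1717  34:505  35:890  36:1893  37:2188  38:1385  39:1742
  40:1847  41:1433  42:2201  43:1982  44:1621  45:2108  46:620  47:1517
  48:2374  49:1588  50:1950
Giant step factor: 2373^(-51) ≡ 717 (mod 2521).
Scan 732·717^i mod 2521 for i = 0, 1, …:
  i=0: 732   i=1: 476   i=2: 957   i=3: 457
  i=4: 2460   i=5: 1641   i=6: 1811   i=7: 172
  i=8: 2316   i=9: 1754     …   i=45: 1335
  i=46: 1736
Match at i=46, j=2: e = 46·51 + 2 = 2348.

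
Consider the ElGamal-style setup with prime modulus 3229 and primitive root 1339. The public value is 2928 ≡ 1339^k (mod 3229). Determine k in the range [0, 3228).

2702

Baby-step giant-step with m = ceil(sqrt(3228)) = 57.
Baby table (1339^j mod 3229 for j=0..56):
  0:1  1:1339  2:826  3:1696  4:957  5:2739  6:2606  7:2114
  8:2042  9:2504  10:1154  11:1744  12:649  13:410  14:60  15:2844
  16:1125  17:1661  18:2527  19:2890  20:1368  21:909  22:3047  23:1706
  24:1431  25:1312  26:192  27:1997  28:371  29:2732  30:2920  31:2790
  32:3086  33:2263  34:1355  35:2876  36:1996  37:2261  38:1906  39:1224
  40:1833  41:347  42:2886  43:2470  44:834  45:2721  46:1107  47:162
  48:575  49:1423  50:287  51:42  52:1345  53:2402  54:194  55:1446
  56:2023
Giant step factor: 1339^(-57) ≡ 29 (mod 3229).
Scan 2928·29^i mod 3229 for i = 0, 1, …:
  i=0: 2928   i=1: 958   i=2: 1950   i=3: 1657
  i=4: 2847   i=5: 1838   i=6: 1638   i=7: 2296
  i=8: 2004   i=9: 3223     …   i=46: 1729
  i=47: 1706
Match at i=47, j=23: k = 47·57 + 23 = 2702.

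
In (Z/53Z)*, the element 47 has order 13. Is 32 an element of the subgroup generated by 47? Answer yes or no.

32 ∈ ⟨47⟩ iff 32^13 ≡ 1 (mod 53), since |⟨47⟩| = 13.
32^13 mod 53 = 30.
Since 30 ≠ 1, 32 does not lie in the subgroup.

no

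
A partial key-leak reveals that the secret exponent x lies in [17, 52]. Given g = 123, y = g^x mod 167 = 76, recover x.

Compute 123^17 mod 167 = 34, then multiply by 123 repeatedly:
  123^17=34  123^18=7  123^19=26  123^20=25  123^21=69
  123^22=137  123^23=151  123^24=36  123^25=86  123^26=57
  123^27=164  123^28=132  123^29=37  123^30=42  123^31=156
  123^32=150  123^33=80  123^34=154  123^35=71  123^36=49
  123^37=15  123^38=8  123^39=149  123^40=124  123^41=55
  123^42=85  123^43=101  123^44=65  123^45=146  123^46=89
  123^47=92  123^48=127  123^49=90  123^50=48  123^51=59
  123^52=76
Found 76 at exponent 52.

52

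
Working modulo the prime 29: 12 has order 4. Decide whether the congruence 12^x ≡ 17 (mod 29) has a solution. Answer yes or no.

⟨12⟩ has order 4; its elements mod 29 are {1, 12, 17, 28}.
17 is in this set.

yes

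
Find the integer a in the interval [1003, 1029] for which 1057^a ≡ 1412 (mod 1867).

Compute 1057^1003 mod 1867 = 724, then multiply by 1057 repeatedly:
  1057^1003=724  1057^1004=1665  1057^1005=1191  1057^1006=529  1057^1007=920
  1057^1008=1600  1057^1009=1565  1057^1010=43  1057^1011=643  1057^1012=63
  1057^1013=1246  1057^1014=787  1057^1015=1044  1057^1016=111  1057^1017=1573
  1057^1018=1031  1057^1019=1306  1057^1020=729  1057^1021=1349  1057^1022=1372
  1057^1023=1412
Found 1412 at exponent 1023.

1023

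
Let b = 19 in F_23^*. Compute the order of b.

22

The order of 19 must divide p − 1 = 22 = 2 · 11.
Divisors: 1, 2, 11, 22.
Check each in increasing order: 19^1 ≡ 19;  19^2 ≡ 16;  19^11 ≡ 22;  19^22 ≡ 1.
Smallest exponent giving 1 is 22.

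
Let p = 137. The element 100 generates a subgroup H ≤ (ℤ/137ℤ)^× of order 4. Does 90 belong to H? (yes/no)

⟨100⟩ has order 4; its elements mod 137 are {1, 37, 100, 136}.
90 is not in this set.

no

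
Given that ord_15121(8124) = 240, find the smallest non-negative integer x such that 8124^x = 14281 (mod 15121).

212

Baby-step giant-step with m = ceil(sqrt(240)) = 16.
Baby table (8124^j mod 15121 for j=0..15):
  0:1  1:8124  2:11332  3:4520  4:6692  5:5813  6:1929  7:5840
  8:9583  9:9384  10:10655  11:8616  12:1275  13:215  14:7745  15:1899
Giant step factor: 8124^(-16) ≡ 2591 (mod 15121).
Scan 14281·2591^i mod 15121 for i = 0, 1, …:
  i=0: 14281   i=1: 984   i=2: 9216   i=3: 2597
  i=4: 15103   i=5: 13846   i=6: 7974   i=7: 5348
  i=8: 5832   i=9: 4833   i=10: 2115   i=11: 6163
  i=12: 557   i=13: 6692
Match at i=13, j=4: x = 13·16 + 4 = 212.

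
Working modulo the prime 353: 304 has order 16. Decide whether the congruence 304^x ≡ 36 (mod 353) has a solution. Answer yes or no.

⟨304⟩ has order 16; its elements mod 353 are {1, 36, 42, 49, 60, 70, 100, 116, 237, 253, 283, 293, 304, 311, 317, 352}.
36 is in this set.

yes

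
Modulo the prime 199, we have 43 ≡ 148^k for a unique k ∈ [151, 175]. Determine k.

Compute 148^151 mod 199 = 134, then multiply by 148 repeatedly:
  148^151=134  148^152=131  148^153=85  148^154=43
Found 43 at exponent 154.

154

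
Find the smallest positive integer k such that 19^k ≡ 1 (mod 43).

The order of 19 must divide p − 1 = 42 = 2 · 3 · 7.
Divisors: 1, 2, 3, 6, 7, 14, 21, 42.
Check each in increasing order: 19^1 ≡ 19;  19^2 ≡ 17;  19^3 ≡ 22;  19^6 ≡ 11;  19^7 ≡ 37;  19^14 ≡ 36;  19^21 ≡ 42;  19^42 ≡ 1.
Smallest exponent giving 1 is 42.

42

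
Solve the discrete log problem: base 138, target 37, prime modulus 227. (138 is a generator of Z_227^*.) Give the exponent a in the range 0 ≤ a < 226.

213

Baby-step giant-step with m = ceil(sqrt(226)) = 16.
Baby table (138^j mod 227 for j=0..15):
  0:1  1:138  2:203  3:93  4:122  5:38  6:23  7:223
  8:129  9:96  10:82  11:193  12:75  13:135  14:16  15:165
Giant step factor: 138^(-16) ≡ 120 (mod 227).
Scan 37·120^i mod 227 for i = 0, 1, …:
  i=0: 37   i=1: 127   i=2: 31   i=3: 88
  i=4: 118   i=5: 86   i=6: 105   i=7: 115
  i=8: 180   i=9: 35   i=10: 114   i=11: 60
  i=12: 163   i=13: 38
Match at i=13, j=5: a = 13·16 + 5 = 213.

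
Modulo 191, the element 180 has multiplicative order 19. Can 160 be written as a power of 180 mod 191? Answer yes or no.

yes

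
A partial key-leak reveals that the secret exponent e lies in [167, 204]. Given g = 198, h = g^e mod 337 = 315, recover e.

Compute 198^167 mod 337 = 257, then multiply by 198 repeatedly:
  198^167=257  198^168=336  198^169=139  198^170=225  198^171=66
  198^172=262  198^173=315
Found 315 at exponent 173.

173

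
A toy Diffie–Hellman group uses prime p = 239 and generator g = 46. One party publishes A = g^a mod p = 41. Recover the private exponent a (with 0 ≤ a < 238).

117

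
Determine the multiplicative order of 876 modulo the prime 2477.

619

The order of 876 must divide p − 1 = 2476 = 2^2 · 619.
Divisors: 1, 2, 4, 619, 1238, 2476.
Check each in increasing order: 876^1 ≡ 876;  876^2 ≡ 1983;  876^4 ≡ 1290;  876^619 ≡ 1.
Smallest exponent giving 1 is 619.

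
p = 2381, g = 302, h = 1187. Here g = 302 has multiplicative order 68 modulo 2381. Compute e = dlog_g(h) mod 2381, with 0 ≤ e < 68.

Successive powers of 302 modulo 2381:
  302^0=1  302^1=302  302^2=726  302^3=200  302^4=875  302^5=2340
  302^6=1904  302^7=1187
So 302^7 ≡ 1187 (mod 2381), giving e = 7.

7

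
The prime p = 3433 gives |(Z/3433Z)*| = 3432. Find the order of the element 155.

The order of 155 must divide p − 1 = 3432 = 2^3 · 3 · 11 · 13.
Divisors: 1, 2, 3, 4, 6, 8, 11, 12, 13, 22, 24, 26, 33, 39, 44, 52, 66, 78, 88, 104, 132, 143, 156, 264, 286, 312, 429, 572, 858, 1144, 1716, 3432.
Check each in increasing order: 155^1 ≡ 155;  155^2 ≡ 3427;  155^3 ≡ 2503;  155^4 ≡ 36;  155^6 ≡ 3217;  155^8 ≡ 1296;  155^11 ≡ 3136;  155^12 ≡ 2027;  155^13 ≡ 1782;  155^22 ≡ 2384;  155^24 ≡ 2861;  155^26 ≡ 3432;  155^33 ≡ 2583;  155^39 ≡ 1651;  155^44 ≡ 1841;  155^52 ≡ 1.
Smallest exponent giving 1 is 52.

52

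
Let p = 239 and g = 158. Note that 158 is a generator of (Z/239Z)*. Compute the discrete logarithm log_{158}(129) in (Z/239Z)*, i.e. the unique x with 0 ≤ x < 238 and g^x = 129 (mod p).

Baby-step giant-step with m = ceil(sqrt(238)) = 16.
Baby table (158^j mod 239 for j=0..15):
  0:1  1:158  2:108  3:95  4:192  5:222  6:182  7:76
  8:58  9:82  10:50  11:13  12:142  13:209  14:40  15:106
Giant step factor: 158^(-16) ≡ 93 (mod 239).
Scan 129·93^i mod 239 for i = 0, 1, …:
  i=0: 129   i=1: 47   i=2: 69   i=3: 203
  i=4: 237   i=5: 53   i=6: 149   i=7: 234
  i=8: 13
Match at i=8, j=11: x = 8·16 + 11 = 139.

139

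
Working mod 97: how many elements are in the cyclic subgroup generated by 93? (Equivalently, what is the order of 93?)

24

The order of 93 must divide p − 1 = 96 = 2^5 · 3.
Divisors: 1, 2, 3, 4, 6, 8, 12, 16, 24, 32, 48, 96.
Check each in increasing order: 93^1 ≡ 93;  93^2 ≡ 16;  93^3 ≡ 33;  93^4 ≡ 62;  93^6 ≡ 22;  93^8 ≡ 61;  93^12 ≡ 96;  93^16 ≡ 35;  93^24 ≡ 1.
Smallest exponent giving 1 is 24.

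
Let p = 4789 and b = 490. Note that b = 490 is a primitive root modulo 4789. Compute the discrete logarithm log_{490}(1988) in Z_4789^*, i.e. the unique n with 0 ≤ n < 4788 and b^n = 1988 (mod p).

394

Baby-step giant-step with m = ceil(sqrt(4788)) = 70.
Baby table (490^j mod 4789 for j=0..69):
  0:1  1:490  2:650  3:2426  4:1068  5:1319  6:4584  7:119
  8:842  9:726  10:1354  11:2578  12:3713  13:4339  14:4583  15:4418
  16:192  17:3089  18:286  19:1259  20:3918  21:4220  22:3741  23:3692
  24:3627  25:511  26:1362  27:1709  28:4124  29:4591  30:3549  31:603
  32:3341  33:4041  34:2233  35:2278  36:383  37:899  38:4711  39:92
  40:1979  41:2332  42:2898  43:2476  44:1623  45:296  46:1370  47:840
  48:4535  49:54  50:2515  51:1577  52:1701  53:204  54:4180  55:3297
  56:1637  57:2367  58:892  59:1281  60:331  61:4153  62:4434  63:3243
  64:3911  65:790  66:3980  67:1077  68:940  69:856
Giant step factor: 490^(-70) ≡ 2570 (mod 4789).
Scan 1988·2570^i mod 4789 for i = 0, 1, …:
  i=0: 1988   i=1: 4086   i=2: 3532   i=3: 2085
  i=4: 4348   i=5: 1623
Match at i=5, j=44: n = 5·70 + 44 = 394.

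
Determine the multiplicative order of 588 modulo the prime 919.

918

The order of 588 must divide p − 1 = 918 = 2 · 3^3 · 17.
Divisors: 1, 2, 3, 6, 9, 17, 18, 27, 34, 51, 54, 102, 153, 306, 459, 918.
Check each in increasing order: 588^1 ≡ 588;  588^2 ≡ 200;  588^3 ≡ 887;  588^6 ≡ 105;  588^9 ≡ 316;  588^17 ≡ 820;  588^18 ≡ 604;  588^27 ≡ 631;  588^34 ≡ 611;  588^51 ≡ 165;  588^54 ≡ 234;  588^102 ≡ 574;  588^153 ≡ 53;  588^306 ≡ 52;  588^459 ≡ 918;  588^918 ≡ 1.
Smallest exponent giving 1 is 918.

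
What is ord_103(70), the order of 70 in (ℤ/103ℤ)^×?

The order of 70 must divide p − 1 = 102 = 2 · 3 · 17.
Divisors: 1, 2, 3, 6, 17, 34, 51, 102.
Check each in increasing order: 70^1 ≡ 70;  70^2 ≡ 59;  70^3 ≡ 10;  70^6 ≡ 100;  70^17 ≡ 57;  70^34 ≡ 56;  70^51 ≡ 102;  70^102 ≡ 1.
Smallest exponent giving 1 is 102.

102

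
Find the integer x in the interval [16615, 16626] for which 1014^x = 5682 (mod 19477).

Compute 1014^16615 mod 19477 = 5336, then multiply by 1014 repeatedly:
  1014^16615=5336  1014^16616=15575  1014^16617=16680  1014^16618=7484  1014^16619=12223
  1014^16620=6750  1014^16621=8073  1014^16622=5682
Found 5682 at exponent 16622.

16622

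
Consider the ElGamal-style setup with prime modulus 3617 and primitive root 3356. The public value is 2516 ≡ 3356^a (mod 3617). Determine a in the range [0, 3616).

Baby-step giant-step with m = ceil(sqrt(3616)) = 61.
Baby table (3356^j mod 3617 for j=0..60):
  0:1  1:3356  2:3015  3:1591  4:704  5:723  6:2998  7:2411
  8:87  9:2612  10:1881  11:971  12:3376  13:1412  14:402  15:3588
  16:335  17:2990  18:882  19:1286  20:735  21:3483  22:2421  23:1094
  24:209  25:3323  26:777  27:3372  28:2456  29:2810  30:841  31:1136
  32:98  33:3358  34:2493  35:387  36:269  37:2131  38:827  39:1173
  40:1292  41:2786  42:3488  43:1116  44:1701  45:930  46:3226  47:775
  48:277  49:43  50:3245  51:3050  52:3307  53:1336  54:2153  55:2319
  56:2397  57:124  58:189  59:1309  60:1966
Giant step factor: 3356^(-61) ≡ 3491 (mod 3617).
Scan 2516·3491^i mod 3617 for i = 0, 1, …:
  i=0: 2516   i=1: 1280   i=2: 1485   i=3: 974
  i=4: 254   i=5: 549   i=6: 3166   i=7: 2571
  i=8: 1584   i=9: 2968   i=10: 2200   i=11: 1309
Match at i=11, j=59: a = 11·61 + 59 = 730.

730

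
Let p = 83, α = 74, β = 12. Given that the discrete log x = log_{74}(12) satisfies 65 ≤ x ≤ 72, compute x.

66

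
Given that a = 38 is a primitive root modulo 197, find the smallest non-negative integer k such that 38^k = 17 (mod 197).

173

Baby-step giant-step with m = ceil(sqrt(196)) = 14.
Baby table (38^j mod 197 for j=0..13):
  0:1  1:38  2:65  3:106  4:88  5:192  6:7  7:69
  8:61  9:151  10:25  11:162  12:49  13:89
Giant step factor: 38^(-14) ≡ 6 (mod 197).
Scan 17·6^i mod 197 for i = 0, 1, …:
  i=0: 17   i=1: 102   i=2: 21   i=3: 126
  i=4: 165   i=5: 5   i=6: 30   i=7: 180
  i=8: 95   i=9: 176   i=10: 71   i=11: 32
  i=12: 192
Match at i=12, j=5: k = 12·14 + 5 = 173.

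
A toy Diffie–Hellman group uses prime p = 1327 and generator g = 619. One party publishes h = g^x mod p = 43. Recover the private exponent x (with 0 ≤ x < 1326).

834

Baby-step giant-step with m = ceil(sqrt(1326)) = 37.
Baby table (619^j mod 1327 for j=0..36):
  0:1  1:619  2:985  3:622  4:188  5:923  6:727  7:160
  8:842  9:1014  10:1322  11:886  12:383  13:871  14:387  15:693
  16:346  17:527  18:1098  19:238  20:25  21:878  22:739  23:953
  24:719  25:516  26:924  27:19  28:1145  29:137  30:1202  31:918
  32:286  33:543  34:386  35:74  36:688
Giant step factor: 619^(-37) ≡ 880 (mod 1327).
Scan 43·880^i mod 1327 for i = 0, 1, …:
  i=0: 43   i=1: 684   i=2: 789   i=3: 299
  i=4: 374   i=5: 24   i=6: 1215   i=7: 965
  i=8: 1247   i=9: 1258     …   i=21: 279
  i=22: 25
Match at i=22, j=20: x = 22·37 + 20 = 834.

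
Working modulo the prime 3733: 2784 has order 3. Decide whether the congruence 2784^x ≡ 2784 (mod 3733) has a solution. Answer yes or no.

yes

2784 ∈ ⟨2784⟩ iff 2784^3 ≡ 1 (mod 3733), since |⟨2784⟩| = 3.
2784^3 mod 3733 = 1.
Since 1 = 1, 2784 lies in the subgroup.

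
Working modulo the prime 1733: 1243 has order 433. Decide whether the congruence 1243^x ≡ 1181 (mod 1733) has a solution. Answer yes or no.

1181 ∈ ⟨1243⟩ iff 1181^433 ≡ 1 (mod 1733), since |⟨1243⟩| = 433.
1181^433 mod 1733 = 1.
Since 1 = 1, 1181 lies in the subgroup.

yes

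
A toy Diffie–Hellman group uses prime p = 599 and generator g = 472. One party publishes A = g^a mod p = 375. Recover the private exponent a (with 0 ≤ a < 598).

92

Baby-step giant-step with m = ceil(sqrt(598)) = 25.
Baby table (472^j mod 599 for j=0..24):
  0:1  1:472  2:555  3:197  4:139  5:317  6:473  7:428
  8:153  9:336  10:456  11:191  12:302  13:581  14:489  15:193
  16:48  17:493  18:284  19:471  20:83  21:241  22:541  23:178
  24:156
Giant step factor: 472^(-25) ≡ 386 (mod 599).
Scan 375·386^i mod 599 for i = 0, 1, …:
  i=0: 375   i=1: 391   i=2: 577   i=3: 493
Match at i=3, j=17: a = 3·25 + 17 = 92.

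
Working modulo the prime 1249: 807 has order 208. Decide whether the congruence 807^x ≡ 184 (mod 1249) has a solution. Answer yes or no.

no

184 ∈ ⟨807⟩ iff 184^208 ≡ 1 (mod 1249), since |⟨807⟩| = 208.
184^208 mod 1249 = 1248.
Since 1248 ≠ 1, 184 does not lie in the subgroup.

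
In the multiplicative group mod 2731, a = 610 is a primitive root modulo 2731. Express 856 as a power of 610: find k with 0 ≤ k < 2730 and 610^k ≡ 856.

1594

Baby-step giant-step with m = ceil(sqrt(2730)) = 53.
Baby table (610^j mod 2731 for j=0..52):
  0:1  1:610  2:684  3:2128  4:855  5:2660  6:386  7:594
  8:1848  9:2108  10:2310  11:2635  12:1522  13:2611  14:537  15:2581
  16:1354  17:1178  18:327  19:107  20:2457  21:2182  22:1023  23:1362
  24:596  25:337  26:745  27:1104  28:1614  29:1380  30:652  31:1725
  32:815  33:108  34:336  35:135  36:420  37:2217  38:525  39:723
  40:1339  41:221  42:991  43:959  44:556  45:516  46:695  47:645
  48:186  49:1489  50:1598  51:2544  52:632
Giant step factor: 610^(-53) ≡ 1107 (mod 2731).
Scan 856·1107^i mod 2731 for i = 0, 1, …:
  i=0: 856   i=1: 2666   i=2: 1782   i=3: 892
  i=4: 1553   i=5: 1372   i=6: 368   i=7: 457
  i=8: 664   i=9: 409     …   i=29: 1555
  i=30: 855
Match at i=30, j=4: k = 30·53 + 4 = 1594.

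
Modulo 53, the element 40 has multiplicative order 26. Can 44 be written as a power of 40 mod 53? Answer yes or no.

44 ∈ ⟨40⟩ iff 44^26 ≡ 1 (mod 53), since |⟨40⟩| = 26.
44^26 mod 53 = 1.
Since 1 = 1, 44 lies in the subgroup.

yes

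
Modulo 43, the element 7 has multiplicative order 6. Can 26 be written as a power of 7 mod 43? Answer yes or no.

26 ∈ ⟨7⟩ iff 26^6 ≡ 1 (mod 43), since |⟨7⟩| = 6.
26^6 mod 43 = 35.
Since 35 ≠ 1, 26 does not lie in the subgroup.

no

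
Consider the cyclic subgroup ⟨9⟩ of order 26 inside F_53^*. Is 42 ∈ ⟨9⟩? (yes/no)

yes

42 ∈ ⟨9⟩ iff 42^26 ≡ 1 (mod 53), since |⟨9⟩| = 26.
42^26 mod 53 = 1.
Since 1 = 1, 42 lies in the subgroup.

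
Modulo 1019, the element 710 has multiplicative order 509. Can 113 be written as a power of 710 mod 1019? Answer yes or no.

yes

113 ∈ ⟨710⟩ iff 113^509 ≡ 1 (mod 1019), since |⟨710⟩| = 509.
113^509 mod 1019 = 1.
Since 1 = 1, 113 lies in the subgroup.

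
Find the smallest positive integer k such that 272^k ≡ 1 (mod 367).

The order of 272 must divide p − 1 = 366 = 2 · 3 · 61.
Divisors: 1, 2, 3, 6, 61, 122, 183, 366.
Check each in increasing order: 272^1 ≡ 272;  272^2 ≡ 217;  272^3 ≡ 304;  272^6 ≡ 299;  272^61 ≡ 84;  272^122 ≡ 83;  272^183 ≡ 366;  272^366 ≡ 1.
Smallest exponent giving 1 is 366.

366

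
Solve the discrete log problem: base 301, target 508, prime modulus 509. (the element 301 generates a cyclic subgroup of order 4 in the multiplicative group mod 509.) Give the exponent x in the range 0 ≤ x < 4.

2

Successive powers of 301 modulo 509:
  301^0=1  301^1=301  301^2=508
So 301^2 ≡ 508 (mod 509), giving x = 2.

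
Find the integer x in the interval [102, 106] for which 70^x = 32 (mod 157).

Compute 70^102 mod 157 = 90, then multiply by 70 repeatedly:
  70^102=90  70^103=20  70^104=144  70^105=32
Found 32 at exponent 105.

105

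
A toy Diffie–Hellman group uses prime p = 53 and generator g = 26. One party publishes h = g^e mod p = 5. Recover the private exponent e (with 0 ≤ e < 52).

31

Baby-step giant-step with m = ceil(sqrt(52)) = 8.
Baby table (26^j mod 53 for j=0..7):
  0:1  1:26  2:40  3:33  4:10  5:48  6:29  7:12
Giant step factor: 26^(-8) ≡ 44 (mod 53).
Scan 5·44^i mod 53 for i = 0, 1, …:
  i=0: 5   i=1: 8   i=2: 34   i=3: 12
Match at i=3, j=7: e = 3·8 + 7 = 31.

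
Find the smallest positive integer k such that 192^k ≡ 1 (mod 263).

The order of 192 must divide p − 1 = 262 = 2 · 131.
Divisors: 1, 2, 131, 262.
Check each in increasing order: 192^1 ≡ 192;  192^2 ≡ 44;  192^131 ≡ 1.
Smallest exponent giving 1 is 131.

131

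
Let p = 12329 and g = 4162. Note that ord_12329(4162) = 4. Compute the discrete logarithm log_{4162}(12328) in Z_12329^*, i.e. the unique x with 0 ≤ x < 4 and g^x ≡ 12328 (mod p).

2

Successive powers of 4162 modulo 12329:
  4162^0=1  4162^1=4162  4162^2=12328
So 4162^2 ≡ 12328 (mod 12329), giving x = 2.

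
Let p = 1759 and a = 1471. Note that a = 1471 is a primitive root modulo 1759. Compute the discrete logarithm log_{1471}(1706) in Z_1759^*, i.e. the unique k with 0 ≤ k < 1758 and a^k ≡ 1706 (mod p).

87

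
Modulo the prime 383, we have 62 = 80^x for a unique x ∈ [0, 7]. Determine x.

6

Compute 80^0 mod 383 = 1, then multiply by 80 repeatedly:
  80^0=1  80^1=80  80^2=272  80^3=312  80^4=65
  80^5=221  80^6=62
Found 62 at exponent 6.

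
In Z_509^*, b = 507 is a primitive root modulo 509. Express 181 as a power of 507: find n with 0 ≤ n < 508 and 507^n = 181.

Baby-step giant-step with m = ceil(sqrt(508)) = 23.
Baby table (507^j mod 509 for j=0..22):
  0:1  1:507  2:4  3:501  4:16  5:477  6:64  7:381
  8:256  9:506  10:6  11:497  12:24  13:461  14:96  15:317
  16:384  17:250  18:9  19:491  20:36  21:437  22:144
Giant step factor: 507^(-23) ≡ 433 (mod 509).
Scan 181·433^i mod 509 for i = 0, 1, …:
  i=0: 181   i=1: 496   i=2: 479   i=3: 244
  i=4: 289   i=5: 432   i=6: 253   i=7: 114
  i=8: 498   i=9: 327     …   i=16: 355
  i=17: 506
Match at i=17, j=9: n = 17·23 + 9 = 400.

400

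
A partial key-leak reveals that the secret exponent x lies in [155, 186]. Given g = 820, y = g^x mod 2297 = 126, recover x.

Compute 820^155 mod 2297 = 1960, then multiply by 820 repeatedly:
  820^155=1960  820^156=1597  820^157=250  820^158=567  820^159=946
  820^160=1631  820^161=566  820^162=126
Found 126 at exponent 162.

162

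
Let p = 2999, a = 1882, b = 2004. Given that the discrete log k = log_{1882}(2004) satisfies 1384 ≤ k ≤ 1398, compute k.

1384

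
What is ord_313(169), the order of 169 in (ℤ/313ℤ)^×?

78

The order of 169 must divide p − 1 = 312 = 2^3 · 3 · 13.
Divisors: 1, 2, 3, 4, 6, 8, 12, 13, 24, 26, 39, 52, 78, 104, 156, 312.
Check each in increasing order: 169^1 ≡ 169;  169^2 ≡ 78;  169^3 ≡ 36;  169^4 ≡ 137;  169^6 ≡ 44;  169^8 ≡ 302;  169^12 ≡ 58;  169^13 ≡ 99;  169^24 ≡ 234;  169^26 ≡ 98;  169^39 ≡ 312;  169^52 ≡ 214;  169^78 ≡ 1.
Smallest exponent giving 1 is 78.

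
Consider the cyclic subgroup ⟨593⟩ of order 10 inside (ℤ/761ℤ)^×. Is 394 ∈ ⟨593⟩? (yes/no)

⟨593⟩ has order 10; its elements mod 761 are {1, 67, 77, 159, 168, 593, 602, 684, 694, 760}.
394 is not in this set.

no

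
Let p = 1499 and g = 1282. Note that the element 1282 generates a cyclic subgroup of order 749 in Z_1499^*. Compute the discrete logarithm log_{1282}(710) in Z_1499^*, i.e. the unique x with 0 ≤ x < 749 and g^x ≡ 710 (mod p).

Baby-step giant-step with m = ceil(sqrt(749)) = 28.
Baby table (1282^j mod 1499 for j=0..27):
  0:1  1:1282  2:620  3:370  4:656  5:53  6:491  7:1381
  8:123  9:291  10:1310  11:540  12:1241  13:523  14:433  15:476
  16:139  17:1316  18:737  19:464  20:1244  21:1371  22:794  23:87
  24:608  25:1475  26:711  27:110
Giant step factor: 1282^(-28) ≡ 881 (mod 1499).
Scan 710·881^i mod 1499 for i = 0, 1, …:
  i=0: 710   i=1: 427   i=2: 1437   i=3: 841
  i=4: 415   i=5: 1358   i=6: 196   i=7: 291
Match at i=7, j=9: x = 7·28 + 9 = 205.

205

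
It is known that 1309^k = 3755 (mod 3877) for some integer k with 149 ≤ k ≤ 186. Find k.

179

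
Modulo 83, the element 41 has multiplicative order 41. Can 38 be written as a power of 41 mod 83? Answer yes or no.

yes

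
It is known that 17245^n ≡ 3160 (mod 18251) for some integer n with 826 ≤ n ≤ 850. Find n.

826

Compute 17245^826 mod 18251 = 3160, then multiply by 17245 repeatedly:
  17245^826=3160
Found 3160 at exponent 826.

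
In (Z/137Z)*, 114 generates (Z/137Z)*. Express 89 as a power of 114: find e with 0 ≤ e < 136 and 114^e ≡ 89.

Baby-step giant-step with m = ceil(sqrt(136)) = 12.
Baby table (114^j mod 137 for j=0..11):
  0:1  1:114  2:118  3:26  4:87  5:54  6:128  7:70
  8:34  9:40  10:39  11:62
Giant step factor: 114^(-12) ≡ 22 (mod 137).
Scan 89·22^i mod 137 for i = 0, 1, …:
  i=0: 89   i=1: 40
Match at i=1, j=9: e = 1·12 + 9 = 21.

21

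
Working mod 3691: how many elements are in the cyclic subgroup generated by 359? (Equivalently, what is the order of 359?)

82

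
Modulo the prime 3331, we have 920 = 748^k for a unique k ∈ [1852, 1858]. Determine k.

1853

Compute 748^1852 mod 3331 = 1070, then multiply by 748 repeatedly:
  748^1852=1070  748^1853=920
Found 920 at exponent 1853.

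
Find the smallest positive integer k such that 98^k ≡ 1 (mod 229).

The order of 98 must divide p − 1 = 228 = 2^2 · 3 · 19.
Divisors: 1, 2, 3, 4, 6, 12, 19, 38, 57, 76, 114, 228.
Check each in increasing order: 98^1 ≡ 98;  98^2 ≡ 215;  98^3 ≡ 2;  98^4 ≡ 196;  98^6 ≡ 4;  98^12 ≡ 16;  98^19 ≡ 89;  98^38 ≡ 135;  98^57 ≡ 107;  98^76 ≡ 134;  98^114 ≡ 228;  98^228 ≡ 1.
Smallest exponent giving 1 is 228.

228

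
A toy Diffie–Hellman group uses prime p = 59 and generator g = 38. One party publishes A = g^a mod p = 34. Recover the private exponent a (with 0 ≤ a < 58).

7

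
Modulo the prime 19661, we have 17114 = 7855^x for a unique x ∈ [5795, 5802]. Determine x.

5800

Compute 7855^5795 mod 19661 = 5714, then multiply by 7855 repeatedly:
  7855^5795=5714  7855^5796=17068  7855^5797=781  7855^5798=523  7855^5799=18677
  7855^5800=17114
Found 17114 at exponent 5800.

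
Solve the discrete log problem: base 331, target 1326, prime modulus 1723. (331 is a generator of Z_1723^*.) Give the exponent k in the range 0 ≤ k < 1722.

750

Baby-step giant-step with m = ceil(sqrt(1722)) = 42.
Baby table (331^j mod 1723 for j=0..41):
  0:1  1:331  2:1012  3:710  4:682  5:29  6:984  7:57
  8:1637  9:825  10:841  11:968  12:1653  13:952  14:1526  15:267
  16:504  17:1416  18:40  19:1179  20:851  21:832  22:1435  23:1160
  24:1454  25:557  26:6  27:263  28:903  29:814  30:646  31:174
  32:735  33:342  34:1207  35:1504  36:1600  37:639  38:1303  39:543
  40:541  41:1602
Giant step factor: 331^(-42) ≡ 837 (mod 1723).
Scan 1326·837^i mod 1723 for i = 0, 1, …:
  i=0: 1326   i=1: 250   i=2: 767   i=3: 1023
  i=4: 1643   i=5: 237   i=6: 224   i=7: 1404
  i=8: 62   i=9: 204     …   i=16: 216
  i=17: 1600
Match at i=17, j=36: k = 17·42 + 36 = 750.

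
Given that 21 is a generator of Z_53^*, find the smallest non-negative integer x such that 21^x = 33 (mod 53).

41

Baby-step giant-step with m = ceil(sqrt(52)) = 8.
Baby table (21^j mod 53 for j=0..7):
  0:1  1:21  2:17  3:39  4:24  5:27  6:37  7:35
Giant step factor: 21^(-8) ≡ 15 (mod 53).
Scan 33·15^i mod 53 for i = 0, 1, …:
  i=0: 33   i=1: 18   i=2: 5   i=3: 22
  i=4: 12   i=5: 21
Match at i=5, j=1: x = 5·8 + 1 = 41.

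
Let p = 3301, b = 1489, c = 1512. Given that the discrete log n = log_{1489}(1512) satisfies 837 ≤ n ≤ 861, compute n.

837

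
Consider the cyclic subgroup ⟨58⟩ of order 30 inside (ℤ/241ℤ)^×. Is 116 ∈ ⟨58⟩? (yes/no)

116 ∈ ⟨58⟩ iff 116^30 ≡ 1 (mod 241), since |⟨58⟩| = 30.
116^30 mod 241 = 64.
Since 64 ≠ 1, 116 does not lie in the subgroup.

no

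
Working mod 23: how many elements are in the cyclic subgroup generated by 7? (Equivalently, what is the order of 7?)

22

The order of 7 must divide p − 1 = 22 = 2 · 11.
Divisors: 1, 2, 11, 22.
Check each in increasing order: 7^1 ≡ 7;  7^2 ≡ 3;  7^11 ≡ 22;  7^22 ≡ 1.
Smallest exponent giving 1 is 22.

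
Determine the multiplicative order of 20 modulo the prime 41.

The order of 20 must divide p − 1 = 40 = 2^3 · 5.
Divisors: 1, 2, 4, 5, 8, 10, 20, 40.
Check each in increasing order: 20^1 ≡ 20;  20^2 ≡ 31;  20^4 ≡ 18;  20^5 ≡ 32;  20^8 ≡ 37;  20^10 ≡ 40;  20^20 ≡ 1.
Smallest exponent giving 1 is 20.

20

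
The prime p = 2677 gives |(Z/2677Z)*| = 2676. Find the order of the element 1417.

223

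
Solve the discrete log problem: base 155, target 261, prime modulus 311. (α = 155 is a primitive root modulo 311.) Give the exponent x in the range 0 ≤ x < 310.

263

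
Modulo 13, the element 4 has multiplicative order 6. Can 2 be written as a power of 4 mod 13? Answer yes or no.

no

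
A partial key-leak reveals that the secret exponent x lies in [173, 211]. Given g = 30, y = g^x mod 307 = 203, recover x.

205

Compute 30^173 mod 307 = 47, then multiply by 30 repeatedly:
  30^173=47  30^174=182  30^175=241  30^176=169  30^177=158
  30^178=135  30^179=59  30^180=235  30^181=296  30^182=284
  30^183=231  30^184=176  30^185=61  30^186=295  30^187=254
  30^188=252  30^189=192  30^190=234  30^191=266  30^192=305
  30^193=247  30^194=42  30^195=32  30^196=39  30^197=249
  30^198=102  30^199=297  30^200=7  30^201=210  30^202=160
  30^203=195  30^204=17  30^205=203
Found 203 at exponent 205.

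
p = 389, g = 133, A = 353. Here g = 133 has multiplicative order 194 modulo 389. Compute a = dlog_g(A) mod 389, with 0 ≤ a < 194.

165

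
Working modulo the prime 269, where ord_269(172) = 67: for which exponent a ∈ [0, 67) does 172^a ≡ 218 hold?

Baby-step giant-step with m = ceil(sqrt(67)) = 9.
Baby table (172^j mod 269 for j=0..8):
  0:1  1:172  2:263  3:44  4:36  5:5  6:53  7:239
  8:220
Giant step factor: 172^(-9) ≡ 136 (mod 269).
Scan 218·136^i mod 269 for i = 0, 1, …:
  i=0: 218   i=1: 58   i=2: 87   i=3: 265
  i=4: 263
Match at i=4, j=2: a = 4·9 + 2 = 38.

38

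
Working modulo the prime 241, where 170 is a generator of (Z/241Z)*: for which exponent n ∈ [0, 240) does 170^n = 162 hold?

42

Baby-step giant-step with m = ceil(sqrt(240)) = 16.
Baby table (170^j mod 241 for j=0..15):
  0:1  1:170  2:221  3:215  4:159  5:38  6:194  7:204
  8:217  9:17  10:239  11:142  12:40  13:52  14:164  15:165
Giant step factor: 170^(-16) ≡ 100 (mod 241).
Scan 162·100^i mod 241 for i = 0, 1, …:
  i=0: 162   i=1: 53   i=2: 239
Match at i=2, j=10: n = 2·16 + 10 = 42.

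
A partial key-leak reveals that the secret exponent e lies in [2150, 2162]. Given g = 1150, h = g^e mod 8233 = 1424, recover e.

2156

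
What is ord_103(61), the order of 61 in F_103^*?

The order of 61 must divide p − 1 = 102 = 2 · 3 · 17.
Divisors: 1, 2, 3, 6, 17, 34, 51, 102.
Check each in increasing order: 61^1 ≡ 61;  61^2 ≡ 13;  61^3 ≡ 72;  61^6 ≡ 34;  61^17 ≡ 1.
Smallest exponent giving 1 is 17.

17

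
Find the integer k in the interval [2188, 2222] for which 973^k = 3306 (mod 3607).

2189

Compute 973^2188 mod 3607 = 2932, then multiply by 973 repeatedly:
  973^2188=2932  973^2189=3306
Found 3306 at exponent 2189.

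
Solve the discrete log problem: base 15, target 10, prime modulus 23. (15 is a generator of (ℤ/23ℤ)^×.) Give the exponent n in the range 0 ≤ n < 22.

17

Successive powers of 15 modulo 23:
  15^0=1  15^1=15  15^2=18  15^3=17  15^4=2  15^5=7
  15^6=13  15^7=11  15^8=4  15^9=14  15^10=3  15^11=22
  15^12=8  15^13=5  15^14=6  15^15=21  15^16=16  15^17=10
So 15^17 ≡ 10 (mod 23), giving n = 17.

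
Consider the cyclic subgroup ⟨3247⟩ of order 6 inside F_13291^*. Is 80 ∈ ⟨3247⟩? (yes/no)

80 ∈ ⟨3247⟩ iff 80^6 ≡ 1 (mod 13291), since |⟨3247⟩| = 6.
80^6 mod 13291 = 11489.
Since 11489 ≠ 1, 80 does not lie in the subgroup.

no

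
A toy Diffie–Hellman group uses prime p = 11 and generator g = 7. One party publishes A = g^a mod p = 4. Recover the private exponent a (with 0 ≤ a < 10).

6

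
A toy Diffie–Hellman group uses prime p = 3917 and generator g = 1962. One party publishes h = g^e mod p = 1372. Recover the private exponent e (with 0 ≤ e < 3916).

2044

Baby-step giant-step with m = ceil(sqrt(3916)) = 63.
Baby table (1962^j mod 3917 for j=0..62):
  0:1  1:1962  2:2950  3:2491  4:2843  5:158  6:553  7:3894
  8:1878  9:2656  10:1462  11:1200  12:283  13:2949  14:529  15:3810
  16:1584  17:1627  18:3736  19:1325  20:2679  21:3501  22:2461  23:2738
  24:1749  25:246  26:861  27:1055  28:1734  29:2152  30:3615  31:2860
  32:2176  33:3699  34:3154  35:3205  36:1425  37:3029  38:809  39:873
  40:1097  41:1881  42:708  43:2478  44:839  45:978  46:3423  47:2188
  48:3741  49:3301  50:1761  51:288  52:1008  53:3528  54:597  55:131
  56:2417  57:2584  58:1210  59:318  60:1113  61:1937  62:904
Giant step factor: 1962^(-63) ≡ 2242 (mod 3917).
Scan 1372·2242^i mod 3917 for i = 0, 1, …:
  i=0: 1372   i=1: 1179   i=2: 3260   i=3: 3715
  i=4: 1488   i=5: 2729   i=6: 64   i=7: 2476
  i=8: 803   i=9: 2423     …   i=31: 2576
  i=32: 1734
Match at i=32, j=28: e = 32·63 + 28 = 2044.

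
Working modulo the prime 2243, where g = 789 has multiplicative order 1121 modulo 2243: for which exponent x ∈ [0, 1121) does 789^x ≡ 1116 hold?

275

Baby-step giant-step with m = ceil(sqrt(1121)) = 34.
Baby table (789^j mod 2243 for j=0..33):
  0:1  1:789  2:1210  3:1415  4:1664  5:741  6:1469  7:1653
  8:1034  9:1617  10:1789  11:674  12:195  13:1331  14:435  15:36
  16:1488  17:943  18:1594  19:1586  20:2003  21:1295  22:1190  23:1336
  24:2137  25:1600  26:1834  27:291  28:813  29:2202  30:1296  31:1979
  32:303  33:1309
Giant step factor: 789^(-34) ≡ 982 (mod 2243).
Scan 1116·982^i mod 2243 for i = 0, 1, …:
  i=0: 1116   i=1: 1328   i=2: 913   i=3: 1609
  i=4: 966   i=5: 2066   i=6: 1140   i=7: 223
  i=8: 1415
Match at i=8, j=3: x = 8·34 + 3 = 275.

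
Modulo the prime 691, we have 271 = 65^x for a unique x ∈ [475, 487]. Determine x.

480

Compute 65^475 mod 691 = 164, then multiply by 65 repeatedly:
  65^475=164  65^476=295  65^477=518  65^478=502  65^479=153
  65^480=271
Found 271 at exponent 480.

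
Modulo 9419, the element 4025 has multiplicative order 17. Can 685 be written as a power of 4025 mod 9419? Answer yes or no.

yes

⟨4025⟩ has order 17; its elements mod 9419 are {1, 685, 1052, 3025, 3167, 3268, 4025, 4681, 4776, 5169, 6277, 6777, 7694, 8073, 8097, 8640, 9364}.
685 is in this set.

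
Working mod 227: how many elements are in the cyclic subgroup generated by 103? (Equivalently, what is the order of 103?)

113

The order of 103 must divide p − 1 = 226 = 2 · 113.
Divisors: 1, 2, 113, 226.
Check each in increasing order: 103^1 ≡ 103;  103^2 ≡ 167;  103^113 ≡ 1.
Smallest exponent giving 1 is 113.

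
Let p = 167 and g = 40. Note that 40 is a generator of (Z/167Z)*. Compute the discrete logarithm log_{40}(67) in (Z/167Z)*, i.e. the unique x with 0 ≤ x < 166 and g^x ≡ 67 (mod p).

107

Baby-step giant-step with m = ceil(sqrt(166)) = 13.
Baby table (40^j mod 167 for j=0..12):
  0:1  1:40  2:97  3:39  4:57  5:109  6:18  7:52
  8:76  9:34  10:24  11:125  12:157
Giant step factor: 40^(-13) ≡ 43 (mod 167).
Scan 67·43^i mod 167 for i = 0, 1, …:
  i=0: 67   i=1: 42   i=2: 136   i=3: 3
  i=4: 129   i=5: 36   i=6: 45   i=7: 98
  i=8: 39
Match at i=8, j=3: x = 8·13 + 3 = 107.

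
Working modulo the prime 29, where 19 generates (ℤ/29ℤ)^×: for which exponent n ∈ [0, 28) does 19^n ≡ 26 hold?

27

Successive powers of 19 modulo 29:
  19^0=1  19^1=19  19^2=13  19^3=15  19^4=24  19^5=21
  19^6=22  19^7=12  19^8=25  19^9=11  19^10=6  19^11=27
  19^12=20  19^13=3  19^14=28  19^15=10  19^16=16  19^17=14
  19^18=5  19^19=8  19^20=7  19^21=17  19^22=4  19^23=18
  19^24=23  19^25=2  19^26=9  19^27=26
So 19^27 ≡ 26 (mod 29), giving n = 27.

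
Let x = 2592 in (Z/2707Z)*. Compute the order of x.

2706

The order of 2592 must divide p − 1 = 2706 = 2 · 3 · 11 · 41.
Divisors: 1, 2, 3, 6, 11, 22, 33, 41, 66, 82, 123, 246, 451, 902, 1353, 2706.
Check each in increasing order: 2592^1 ≡ 2592;  2592^2 ≡ 2397;  2592^3 ≡ 459;  2592^6 ≡ 2242;  2592^11 ≡ 356;  2592^22 ≡ 2214;  2592^33 ≡ 447;  2592^41 ≡ 329;  2592^66 ≡ 2198;  2592^82 ≡ 2668;  2592^123 ≡ 704;  2592^246 ≡ 235;  2592^451 ≡ 1328;  2592^902 ≡ 1327;  2592^1353 ≡ 2706;  2592^2706 ≡ 1.
Smallest exponent giving 1 is 2706.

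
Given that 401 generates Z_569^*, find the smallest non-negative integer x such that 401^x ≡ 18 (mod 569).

80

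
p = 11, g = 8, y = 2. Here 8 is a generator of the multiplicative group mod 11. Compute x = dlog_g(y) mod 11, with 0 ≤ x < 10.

Successive powers of 8 modulo 11:
  8^0=1  8^1=8  8^2=9  8^3=6  8^4=4  8^5=10
  8^6=3  8^7=2
So 8^7 ≡ 2 (mod 11), giving x = 7.

7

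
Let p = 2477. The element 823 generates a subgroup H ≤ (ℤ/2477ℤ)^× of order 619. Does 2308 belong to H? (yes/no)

yes

2308 ∈ ⟨823⟩ iff 2308^619 ≡ 1 (mod 2477), since |⟨823⟩| = 619.
2308^619 mod 2477 = 1.
Since 1 = 1, 2308 lies in the subgroup.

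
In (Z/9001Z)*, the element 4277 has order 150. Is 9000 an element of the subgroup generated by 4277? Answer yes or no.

9000 ∈ ⟨4277⟩ iff 9000^150 ≡ 1 (mod 9001), since |⟨4277⟩| = 150.
9000^150 mod 9001 = 1.
Since 1 = 1, 9000 lies in the subgroup.

yes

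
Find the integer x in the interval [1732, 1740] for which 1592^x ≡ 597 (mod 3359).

1733

Compute 1592^1732 mod 3359 = 1260, then multiply by 1592 repeatedly:
  1592^1732=1260  1592^1733=597
Found 597 at exponent 1733.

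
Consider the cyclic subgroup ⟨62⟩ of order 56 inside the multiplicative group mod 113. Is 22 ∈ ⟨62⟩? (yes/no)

yes

22 ∈ ⟨62⟩ iff 22^56 ≡ 1 (mod 113), since |⟨62⟩| = 56.
22^56 mod 113 = 1.
Since 1 = 1, 22 lies in the subgroup.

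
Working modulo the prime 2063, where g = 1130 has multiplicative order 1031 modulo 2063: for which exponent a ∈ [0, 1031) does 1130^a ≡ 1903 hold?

Baby-step giant-step with m = ceil(sqrt(1031)) = 33.
Baby table (1130^j mod 2063 for j=0..32):
  0:1  1:1130  2:1966  3:1792  4:1157  5:1531  6:1236  7:29
  8:1825  9:1313  10:393  11:545  12:1076  13:773  14:841  15:1350
  16:943  17:1082  18:1364  19:259  20:1787  21:1696  22:2016  23:528
  24:433  25:359  26:1322  27:248  28:1735  29:700  30:871  31:179
  32:96
Giant step factor: 1130^(-33) ≡ 1770 (mod 2063).
Scan 1903·1770^i mod 2063 for i = 0, 1, …:
  i=0: 1903   i=1: 1494   i=2: 1677   i=3: 1696
Match at i=3, j=21: a = 3·33 + 21 = 120.

120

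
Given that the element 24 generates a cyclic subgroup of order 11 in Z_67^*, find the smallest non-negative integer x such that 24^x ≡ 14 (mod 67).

10

Successive powers of 24 modulo 67:
  24^0=1  24^1=24  24^2=40  24^3=22  24^4=59  24^5=9
  24^6=15  24^7=25  24^8=64  24^9=62  24^10=14
So 24^10 ≡ 14 (mod 67), giving x = 10.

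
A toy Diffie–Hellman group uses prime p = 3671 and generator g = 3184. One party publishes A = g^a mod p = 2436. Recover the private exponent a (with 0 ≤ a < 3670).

3427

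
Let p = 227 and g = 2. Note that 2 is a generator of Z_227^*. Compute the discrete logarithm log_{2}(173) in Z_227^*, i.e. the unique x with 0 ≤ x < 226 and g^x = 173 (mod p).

26

Successive powers of 2 modulo 227:
  2^0=1  2^1=2  2^2=4  2^3=8  2^4=16  2^5=32
  2^6=64  2^7=128  2^8=29  2^9=58  2^10=116  2^11=5
  2^12=10  2^13=20  2^14=40  2^15=80  2^16=160  2^17=93
  2^18=186  2^19=145  2^20=63  2^21=126  2^22=25  2^23=50
  2^24=100  2^25=200  2^26=173
So 2^26 ≡ 173 (mod 227), giving x = 26.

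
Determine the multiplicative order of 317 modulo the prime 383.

The order of 317 must divide p − 1 = 382 = 2 · 191.
Divisors: 1, 2, 191, 382.
Check each in increasing order: 317^1 ≡ 317;  317^2 ≡ 143;  317^191 ≡ 1.
Smallest exponent giving 1 is 191.

191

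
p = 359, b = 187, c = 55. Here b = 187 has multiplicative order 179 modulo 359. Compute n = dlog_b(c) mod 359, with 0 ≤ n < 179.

163

Baby-step giant-step with m = ceil(sqrt(179)) = 14.
Baby table (187^j mod 359 for j=0..13):
  0:1  1:187  2:146  3:18  4:135  5:115  6:324  7:276
  8:275  9:88  10:301  11:283  12:148  13:33
Giant step factor: 187^(-14) ≡ 132 (mod 359).
Scan 55·132^i mod 359 for i = 0, 1, …:
  i=0: 55   i=1: 80   i=2: 149   i=3: 282
  i=4: 247   i=5: 294   i=6: 36   i=7: 85
  i=8: 91   i=9: 165   i=10: 240   i=11: 88
Match at i=11, j=9: n = 11·14 + 9 = 163.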